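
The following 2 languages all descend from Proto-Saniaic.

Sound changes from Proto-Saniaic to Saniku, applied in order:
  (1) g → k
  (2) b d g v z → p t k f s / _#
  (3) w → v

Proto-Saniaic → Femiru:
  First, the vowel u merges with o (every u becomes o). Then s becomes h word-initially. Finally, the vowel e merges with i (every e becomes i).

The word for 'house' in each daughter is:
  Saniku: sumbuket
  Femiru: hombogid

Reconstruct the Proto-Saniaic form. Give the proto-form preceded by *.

Position 2: Saniku has u, Femiru has o. Saniku preserves u here (none of its changes turn any other segment into u), so the proto-segment is *u.
Position 6: Saniku has k, Femiru has g. Femiru preserves g here (none of its changes turn any other segment into g), so the proto-segment is *g.
Continuing position by position gives *sumbuged; check it forward:
Saniku: *sumbuged
  sumbuged → sumbuked   [unconditioned shift]
  sumbuked → sumbuket   [final devoicing]
  sumbuket (rule 3 does not apply)
  giving Saniku sumbuket.
Femiru: *sumbuged > somboged > homboged > hombogid  (by vowel merger, debuccalisation, vowel merger)
*sumbuged is the unique common source.

*sumbuged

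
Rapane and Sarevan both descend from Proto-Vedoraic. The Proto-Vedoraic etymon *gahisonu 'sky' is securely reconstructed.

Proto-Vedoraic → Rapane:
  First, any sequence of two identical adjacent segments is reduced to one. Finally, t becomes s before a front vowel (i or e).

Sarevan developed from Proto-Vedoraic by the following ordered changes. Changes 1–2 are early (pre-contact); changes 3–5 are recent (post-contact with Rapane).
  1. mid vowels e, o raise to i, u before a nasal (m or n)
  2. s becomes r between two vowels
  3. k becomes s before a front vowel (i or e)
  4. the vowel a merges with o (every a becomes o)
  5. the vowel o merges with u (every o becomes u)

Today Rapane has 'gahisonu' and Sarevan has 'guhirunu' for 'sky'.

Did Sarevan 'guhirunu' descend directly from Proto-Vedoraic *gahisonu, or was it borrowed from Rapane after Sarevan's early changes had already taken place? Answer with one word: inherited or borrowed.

inherited

If inherited, *gahisonu would pass through all of Sarevan's changes:
Sarevan: *gahisonu
  gahisonu → gahisunu   [pre-nasal raising]
  gahisunu → gahirunu   [rhotacism]
  gahirunu (rule 3 does not apply)
  gahirunu → gohirunu   [vowel merger]
  gohirunu → guhirunu   [vowel merger]
  giving Sarevan guhirunu.
If borrowed from Rapane 'gahisonu' after the early changes, it would undergo only the recent ones:
  rule 3 (palatalisation): no change (gahisonu)
  rule 4 (vowel merger): gahisonu → gohisonu
  rule 5 (vowel merger): gohisonu → guhisunu
  ⇒ as a loan: guhisunu
Sarevan 'guhirunu' matches the inherited outcome exactly, so it is an inherited cognate, not a loan.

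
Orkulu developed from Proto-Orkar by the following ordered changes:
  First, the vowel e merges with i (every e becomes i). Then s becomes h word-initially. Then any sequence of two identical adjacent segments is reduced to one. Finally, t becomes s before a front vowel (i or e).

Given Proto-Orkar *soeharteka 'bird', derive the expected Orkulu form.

hoiharsika

Orkulu: start from *soeharteka.
  rule 1 (vowel merger): soeharteka → soihartika
  rule 2 (debuccalisation): soihartika → hoihartika
  rule 3: no change — hoihartika
  rule 4 (palatalisation): hoihartika → hoiharsika
  ⇒ Orkulu hoiharsika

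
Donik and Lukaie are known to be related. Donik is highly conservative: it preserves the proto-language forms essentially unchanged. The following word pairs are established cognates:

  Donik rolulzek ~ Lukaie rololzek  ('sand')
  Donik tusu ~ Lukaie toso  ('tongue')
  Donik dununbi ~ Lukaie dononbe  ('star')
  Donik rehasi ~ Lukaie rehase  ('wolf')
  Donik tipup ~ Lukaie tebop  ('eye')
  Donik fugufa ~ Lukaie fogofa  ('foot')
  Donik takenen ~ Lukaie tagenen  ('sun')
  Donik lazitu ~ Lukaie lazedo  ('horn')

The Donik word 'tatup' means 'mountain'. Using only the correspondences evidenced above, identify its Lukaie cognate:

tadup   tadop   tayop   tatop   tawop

tadop

lazitu ~ lazedo — Donik t corresponds to Lukaie d between vowels (before a back vowel).
tipup ~ tebop — Donik u corresponds to Lukaie o after a consonant, before a labial obstruent.
Applying these to Donik 'tatup':
  tatup → tadup   (t→d between vowels (before a back vowel))
  tadup → tadop   (u→o after a consonant, before a labial obstruent)
So the Lukaie cognate is 'tadop'.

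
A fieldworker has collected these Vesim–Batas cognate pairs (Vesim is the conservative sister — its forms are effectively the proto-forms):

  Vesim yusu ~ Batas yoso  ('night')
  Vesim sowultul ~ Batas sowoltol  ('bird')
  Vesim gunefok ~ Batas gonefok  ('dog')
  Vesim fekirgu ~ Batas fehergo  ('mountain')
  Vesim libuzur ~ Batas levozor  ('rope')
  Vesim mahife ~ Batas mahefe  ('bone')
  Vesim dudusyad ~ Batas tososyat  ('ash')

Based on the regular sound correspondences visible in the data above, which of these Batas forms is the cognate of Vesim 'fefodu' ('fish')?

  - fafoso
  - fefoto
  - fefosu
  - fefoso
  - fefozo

fefoso

dudusyad ~ tososyat — Vesim d corresponds to Batas s between vowels (before a back vowel).
yusu ~ yoso, fekirgu ~ fehergo — Vesim u corresponds to Batas o word-finally.
Applying these to Vesim 'fefodu':
  fefodu → fefosu   (d→s between vowels (before a back vowel))
  fefosu → fefoso   (u→o word-finally)
So the Batas cognate is 'fefoso'.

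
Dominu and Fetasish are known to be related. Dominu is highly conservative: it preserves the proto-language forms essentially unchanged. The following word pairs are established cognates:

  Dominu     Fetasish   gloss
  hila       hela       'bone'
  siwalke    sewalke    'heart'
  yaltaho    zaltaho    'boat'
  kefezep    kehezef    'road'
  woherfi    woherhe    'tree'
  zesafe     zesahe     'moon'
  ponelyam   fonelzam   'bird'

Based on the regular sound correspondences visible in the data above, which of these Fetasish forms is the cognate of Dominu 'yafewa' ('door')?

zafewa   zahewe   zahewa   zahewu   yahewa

zahewa

yaltaho ~ zaltaho — Dominu y corresponds to Fetasish z word-initially before a back vowel.
kefezep ~ kehezef, zesafe ~ zesahe — Dominu f corresponds to Fetasish h between vowels (before a front vowel).
Applying these to Dominu 'yafewa':
  yafewa → zafewa   (y→z word-initially before a back vowel)
  zafewa → zahewa   (f→h between vowels (before a front vowel))
So the Fetasish cognate is 'zahewa'.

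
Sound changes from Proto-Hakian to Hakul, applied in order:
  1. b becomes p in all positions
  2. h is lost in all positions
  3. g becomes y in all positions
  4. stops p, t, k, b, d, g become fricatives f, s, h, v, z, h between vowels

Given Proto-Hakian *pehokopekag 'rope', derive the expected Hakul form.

peohofehay

Hakul: *pehokopekag > peokopekag > peokopekay > peohofehay  (by h-loss, unconditioned shift, intervocalic lenition)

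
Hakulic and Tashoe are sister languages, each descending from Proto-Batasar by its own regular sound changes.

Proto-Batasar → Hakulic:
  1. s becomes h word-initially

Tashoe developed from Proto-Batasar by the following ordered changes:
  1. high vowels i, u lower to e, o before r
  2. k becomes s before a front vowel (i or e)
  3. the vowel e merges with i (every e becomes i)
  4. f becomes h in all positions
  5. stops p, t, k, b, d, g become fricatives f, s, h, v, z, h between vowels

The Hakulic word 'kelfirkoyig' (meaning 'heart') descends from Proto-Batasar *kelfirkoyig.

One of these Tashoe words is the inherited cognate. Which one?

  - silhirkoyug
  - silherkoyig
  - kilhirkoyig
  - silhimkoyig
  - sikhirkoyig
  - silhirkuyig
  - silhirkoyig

Tashoe: *kelfirkoyig
  kelfirkoyig → kelferkoyig   [pre-rhotic lowering]
  kelferkoyig → selferkoyig   [palatalisation]
  selferkoyig → silfirkoyig   [vowel merger]
  silfirkoyig → silhirkoyig   [unconditioned shift]
  silhirkoyig (rule 5 does not apply)
  giving Tashoe silhirkoyig.
Among the options, 'silhirkoyig' alone shows every Tashoe change applied in order.

silhirkoyig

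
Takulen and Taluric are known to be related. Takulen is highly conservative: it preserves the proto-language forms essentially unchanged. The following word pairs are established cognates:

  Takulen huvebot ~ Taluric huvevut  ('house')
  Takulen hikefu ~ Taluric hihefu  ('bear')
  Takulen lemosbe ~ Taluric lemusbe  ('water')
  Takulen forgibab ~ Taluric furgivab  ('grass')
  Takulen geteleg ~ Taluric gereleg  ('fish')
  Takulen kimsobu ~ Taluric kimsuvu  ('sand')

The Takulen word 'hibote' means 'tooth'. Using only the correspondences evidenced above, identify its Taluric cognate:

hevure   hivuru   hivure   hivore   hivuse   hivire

huvebot ~ huvevut — Takulen b corresponds to Taluric v between vowels (before a back vowel).
huvebot ~ huvevut, lemosbe ~ lemusbe — Takulen o corresponds to Taluric u after a consonant, before a consonant other than r, m, n, p, b, f, v.
geteleg ~ gereleg — Takulen t corresponds to Taluric r between vowels (before a front vowel).
Applying these to Takulen 'hibote':
  hibote → hivote   (b→v between vowels (before a back vowel))
  hivote → hivute   (o→u after a consonant, before a consonant other than r, m, n, p, b, f, v)
  hivute → hivure   (t→r between vowels (before a front vowel))
So the Taluric cognate is 'hivure'.

hivure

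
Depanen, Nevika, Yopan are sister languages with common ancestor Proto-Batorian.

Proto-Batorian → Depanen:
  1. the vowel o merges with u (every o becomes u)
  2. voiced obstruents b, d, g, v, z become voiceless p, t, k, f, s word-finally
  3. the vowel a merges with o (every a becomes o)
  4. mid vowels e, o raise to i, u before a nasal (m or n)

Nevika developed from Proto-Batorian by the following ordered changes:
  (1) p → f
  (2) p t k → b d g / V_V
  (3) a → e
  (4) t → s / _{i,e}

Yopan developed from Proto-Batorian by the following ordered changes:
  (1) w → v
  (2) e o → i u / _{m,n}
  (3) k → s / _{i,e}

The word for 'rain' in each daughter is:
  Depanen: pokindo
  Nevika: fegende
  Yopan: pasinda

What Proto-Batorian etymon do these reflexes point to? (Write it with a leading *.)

*pakenda

Position 1: Depanen has p, Nevika has f, Yopan has p. Yopan preserves p here (none of its changes turn any other segment into p), so the proto-segment is *p.
Position 2: Depanen has o, Nevika has e, Yopan has a. Yopan preserves a here (none of its changes turn any other segment into a), so the proto-segment is *a.
Position 3: Depanen has k, Nevika has g, Yopan has s. Taking the neighbouring segments as reconstructed: Depanen k can only go back to *k; Nevika g could go back to *k or *g; Yopan s could go back to *k or *s — the one source consistent with every daughter is *k.
Continuing position by position gives *pakenda; check it forward:
Depanen: start from *pakenda.
  rule 1: no change — pakenda
  rule 2: no change — pakenda
  rule 3 (vowel merger): pakenda → pokendo
  rule 4 (pre-nasal raising): pokendo → pokindo
  ⇒ Depanen pokindo
Nevika: start from *pakenda.
  rule 1 (unconditioned shift): pakenda → fakenda
  rule 2 (intervocalic voicing): fakenda → fagenda
  rule 3 (vowel merger): fagenda → fegende
  rule 4: no change — fegende
  ⇒ Nevika fegende
Yopan: start from *pakenda.
  rule 1: no change — pakenda
  rule 2 (pre-nasal raising): pakenda → pakinda
  rule 3 (palatalisation): pakinda → pasinda
  ⇒ Yopan pasinda
Only *pakenda yields all of Depanen pokindo, Nevika fegende, Yopan pasinda.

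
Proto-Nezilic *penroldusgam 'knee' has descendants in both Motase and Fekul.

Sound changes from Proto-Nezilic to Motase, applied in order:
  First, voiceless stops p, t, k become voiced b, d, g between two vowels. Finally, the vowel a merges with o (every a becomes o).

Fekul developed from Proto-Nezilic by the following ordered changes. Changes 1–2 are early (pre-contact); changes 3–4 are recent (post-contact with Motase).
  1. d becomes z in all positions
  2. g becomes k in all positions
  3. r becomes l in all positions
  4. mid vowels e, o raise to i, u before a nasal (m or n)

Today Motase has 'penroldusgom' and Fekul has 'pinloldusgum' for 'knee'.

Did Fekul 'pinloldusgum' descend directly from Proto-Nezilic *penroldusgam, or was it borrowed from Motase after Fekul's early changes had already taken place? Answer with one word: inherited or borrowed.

borrowed

If inherited, *penroldusgam would pass through all of Fekul's changes:
Fekul: *penroldusgam > penrolzusgam > penrolzuskam > penlolzuskam > pinlolzuskam  (by unconditioned shift, unconditioned shift, unconditioned shift, pre-nasal raising)
If borrowed from Motase 'penroldusgom' after the early changes, it would undergo only the recent ones:
  rule 3 (unconditioned shift): penroldusgom → penloldusgom
  rule 4 (pre-nasal raising): penloldusgom → pinloldusgum
  ⇒ as a loan: pinloldusgum
Fekul 'pinloldusgum' matches the loan outcome 'pinloldusgum', not the inherited 'pinlolzuskam' — it skipped the early Fekul changes, so it was borrowed from Motase.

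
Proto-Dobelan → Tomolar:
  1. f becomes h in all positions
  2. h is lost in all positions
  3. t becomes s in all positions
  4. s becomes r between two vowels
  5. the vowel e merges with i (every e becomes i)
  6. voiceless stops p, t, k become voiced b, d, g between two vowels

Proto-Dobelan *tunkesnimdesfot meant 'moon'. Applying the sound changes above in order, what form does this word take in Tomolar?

sunkisnimdiros

Tomolar: start from *tunkesnimdesfot.
  rule 1 (unconditioned shift): tunkesnimdesfot → tunkesnimdeshot
  rule 2 (h-loss): tunkesnimdeshot → tunkesnimdesot
  rule 3 (unconditioned shift): tunkesnimdesot → sunkesnimdesos
  rule 4 (rhotacism): sunkesnimdesos → sunkesnimderos
  rule 5 (vowel merger): sunkesnimderos → sunkisnimdiros
  rule 6: no change — sunkisnimdiros
  ⇒ Tomolar sunkisnimdiros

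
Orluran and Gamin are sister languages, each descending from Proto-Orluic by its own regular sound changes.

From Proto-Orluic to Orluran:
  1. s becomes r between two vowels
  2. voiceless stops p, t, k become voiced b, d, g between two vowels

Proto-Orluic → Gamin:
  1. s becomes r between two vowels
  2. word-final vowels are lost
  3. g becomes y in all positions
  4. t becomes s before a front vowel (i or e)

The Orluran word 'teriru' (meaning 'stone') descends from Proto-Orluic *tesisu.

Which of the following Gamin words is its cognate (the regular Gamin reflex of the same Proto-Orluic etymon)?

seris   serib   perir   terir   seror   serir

serir

Gamin: *tesisu > teriru > terir > serir  (by rhotacism, apocope, palatalisation)
Only 'serir' matches the regular Gamin development of *tesisu.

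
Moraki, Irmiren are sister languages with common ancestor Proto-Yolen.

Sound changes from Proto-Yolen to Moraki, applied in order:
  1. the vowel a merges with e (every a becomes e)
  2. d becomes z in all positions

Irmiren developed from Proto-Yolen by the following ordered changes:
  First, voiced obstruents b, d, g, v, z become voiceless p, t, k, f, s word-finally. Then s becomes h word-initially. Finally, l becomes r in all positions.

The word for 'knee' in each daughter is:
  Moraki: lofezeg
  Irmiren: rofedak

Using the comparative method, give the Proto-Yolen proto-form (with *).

Position 7: Moraki has g, Irmiren has k. Moraki preserves g here (none of its changes turn any other segment into g), so the proto-segment is *g.
Position 5: Moraki has z, Irmiren has d. Irmiren preserves d here (none of its changes turn any other segment into d), so the proto-segment is *d.
Position 1: Moraki has l, Irmiren has r. Moraki preserves l here (none of its changes turn any other segment into l), so the proto-segment is *l.
Continuing position by position gives *lofedag; check it forward:
Moraki: *lofedag > lofedeg > lofezeg  (by vowel merger, unconditioned shift)
Irmiren: *lofedag
  lofedag → lofedak   [final devoicing]
  lofedak (rule 2 does not apply)
  lofedak → rofedak   [unconditioned shift]
  giving Irmiren rofedak.
No other proto-form is consistent with every reflex, so the reconstruction is *lofedag.

*lofedag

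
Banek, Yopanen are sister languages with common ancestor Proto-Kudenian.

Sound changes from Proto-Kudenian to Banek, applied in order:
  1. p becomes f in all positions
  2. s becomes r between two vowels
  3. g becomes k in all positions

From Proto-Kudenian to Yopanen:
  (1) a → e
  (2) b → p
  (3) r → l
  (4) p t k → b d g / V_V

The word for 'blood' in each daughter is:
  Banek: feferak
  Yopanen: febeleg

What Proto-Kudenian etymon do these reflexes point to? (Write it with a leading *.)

*feperag

Position 5: Banek has r, Yopanen has l. Taking the neighbouring segments as reconstructed: Banek r could go back to *s or *r; Yopanen l could go back to *l or *r — the one source consistent with every daughter is *r.
Position 7: Banek has k, Yopanen has g. Taking the neighbouring segments as reconstructed: Banek k could go back to *k or *g; Yopanen g can only go back to *g — the one source consistent with every daughter is *g.
Continuing position by position gives *feperag; check it forward:
Banek: start from *feperag.
  rule 1 (unconditioned shift): feperag → feferag
  rule 2: no change — feferag
  rule 3 (unconditioned shift): feferag → feferak
  ⇒ Banek feferak
Yopanen: *feperag > fepereg > fepeleg > febeleg  (by vowel merger, unconditioned shift, intervocalic voicing)
No other proto-form is consistent with every reflex, so the reconstruction is *feperag.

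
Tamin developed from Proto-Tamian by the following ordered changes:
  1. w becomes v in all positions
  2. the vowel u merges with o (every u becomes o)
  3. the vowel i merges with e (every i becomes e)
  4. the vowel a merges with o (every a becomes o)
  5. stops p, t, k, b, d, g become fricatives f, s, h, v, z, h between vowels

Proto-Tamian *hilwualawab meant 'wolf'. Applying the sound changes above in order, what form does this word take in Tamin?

helvoolovob

Tamin: start from *hilwualawab.
  rule 1 (unconditioned shift): hilwualawab → hilvualavab
  rule 2 (vowel merger): hilvualavab → hilvoalavab
  rule 3 (vowel merger): hilvoalavab → helvoalavab
  rule 4 (vowel merger): helvoalavab → helvoolovob
  rule 5: no change — helvoolovob
  ⇒ Tamin helvoolovob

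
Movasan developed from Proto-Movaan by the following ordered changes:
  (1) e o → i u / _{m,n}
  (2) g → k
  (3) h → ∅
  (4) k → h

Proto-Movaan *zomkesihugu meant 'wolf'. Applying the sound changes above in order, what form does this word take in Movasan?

zumhesiuhu

Movasan: start from *zomkesihugu.
  rule 1 (pre-nasal raising): zomkesihugu → zumkesihugu
  rule 2 (unconditioned shift): zumkesihugu → zumkesihuku
  rule 3 (h-loss): zumkesihuku → zumkesiuku
  rule 4 (unconditioned shift): zumkesiuku → zumhesiuhu
  ⇒ Movasan zumhesiuhu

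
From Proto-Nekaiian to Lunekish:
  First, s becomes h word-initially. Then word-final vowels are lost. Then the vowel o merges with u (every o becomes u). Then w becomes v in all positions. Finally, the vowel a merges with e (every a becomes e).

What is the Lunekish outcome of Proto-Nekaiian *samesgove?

hemesguv

Lunekish: *samesgove
  samesgove → hamesgove   [debuccalisation]
  hamesgove → hamesgov   [apocope]
  hamesgov → hamesguv   [vowel merger]
  hamesguv (rule 4 does not apply)
  hamesguv → hemesguv   [vowel merger]
  giving Lunekish hemesguv.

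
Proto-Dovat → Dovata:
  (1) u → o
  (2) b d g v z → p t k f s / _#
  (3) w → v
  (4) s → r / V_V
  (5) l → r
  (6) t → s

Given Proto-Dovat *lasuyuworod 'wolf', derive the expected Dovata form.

Dovata: *lasuyuworod > lasoyoworod > lasoyoworot > lasoyovorot > laroyovorot > raroyovorot > raroyovoros  (by vowel merger, final devoicing, unconditioned shift, rhotacism, unconditioned shift, unconditioned shift)

raroyovoros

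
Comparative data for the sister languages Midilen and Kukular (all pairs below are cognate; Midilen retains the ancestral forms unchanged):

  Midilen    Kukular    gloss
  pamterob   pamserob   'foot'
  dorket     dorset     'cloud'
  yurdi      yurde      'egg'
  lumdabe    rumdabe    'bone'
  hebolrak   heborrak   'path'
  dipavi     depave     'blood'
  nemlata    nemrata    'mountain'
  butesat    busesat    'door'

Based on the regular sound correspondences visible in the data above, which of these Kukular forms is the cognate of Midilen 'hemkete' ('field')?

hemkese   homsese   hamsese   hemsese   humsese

hemsese

dorket ~ dorset — Midilen k corresponds to Kukular s after a consonant, before a front vowel.
butesat ~ busesat — Midilen t corresponds to Kukular s between vowels (before a front vowel).
Applying these to Midilen 'hemkete':
  hemkete → hemsete   (k→s after a consonant, before a front vowel)
  hemsete → hemsese   (t→s between vowels (before a front vowel))
So the Kukular cognate is 'hemsese'.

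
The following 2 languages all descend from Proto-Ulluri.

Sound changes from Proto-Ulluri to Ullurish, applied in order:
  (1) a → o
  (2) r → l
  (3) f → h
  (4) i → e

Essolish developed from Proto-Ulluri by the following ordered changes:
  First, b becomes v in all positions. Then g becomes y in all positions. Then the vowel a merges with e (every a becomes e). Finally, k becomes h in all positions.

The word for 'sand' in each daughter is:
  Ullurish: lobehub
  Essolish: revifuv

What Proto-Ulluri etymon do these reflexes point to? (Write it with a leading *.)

*rabifub

Position 3: Ullurish has b, Essolish has v. Ullurish preserves b here (none of its changes turn any other segment into b), so the proto-segment is *b.
Position 4: Ullurish has e, Essolish has i. Essolish preserves i here (none of its changes turn any other segment into i), so the proto-segment is *i.
Continuing position by position gives *rabifub; check it forward:
Ullurish: start from *rabifub.
  rule 1 (vowel merger): rabifub → robifub
  rule 2 (unconditioned shift): robifub → lobifub
  rule 3 (unconditioned shift): lobifub → lobihub
  rule 4 (vowel merger): lobihub → lobehub
  ⇒ Ullurish lobehub
Essolish: *rabifub > ravifuv > revifuv  (by unconditioned shift, vowel merger)
Only *rabifub yields all of Ullurish lobehub, Essolish revifuv.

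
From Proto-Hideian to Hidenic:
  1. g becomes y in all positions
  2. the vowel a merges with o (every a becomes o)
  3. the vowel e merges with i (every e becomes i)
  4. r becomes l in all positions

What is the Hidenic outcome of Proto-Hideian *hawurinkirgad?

Hidenic: start from *hawurinkirgad.
  rule 1 (unconditioned shift): hawurinkirgad → hawurinkiryad
  rule 2 (vowel merger): hawurinkiryad → howurinkiryod
  rule 3: no change — howurinkiryod
  rule 4 (unconditioned shift): howurinkiryod → howulinkilyod
  ⇒ Hidenic howulinkilyod

howulinkilyod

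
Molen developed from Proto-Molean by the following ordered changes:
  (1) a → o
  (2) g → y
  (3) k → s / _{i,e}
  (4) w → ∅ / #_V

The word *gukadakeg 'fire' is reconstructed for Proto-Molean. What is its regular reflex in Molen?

yukodosey

Molen: start from *gukadakeg.
  rule 1 (vowel merger): gukadakeg → gukodokeg
  rule 2 (unconditioned shift): gukodokeg → yukodokey
  rule 3 (palatalisation): yukodokey → yukodosey
  rule 4: no change — yukodosey
  ⇒ Molen yukodosey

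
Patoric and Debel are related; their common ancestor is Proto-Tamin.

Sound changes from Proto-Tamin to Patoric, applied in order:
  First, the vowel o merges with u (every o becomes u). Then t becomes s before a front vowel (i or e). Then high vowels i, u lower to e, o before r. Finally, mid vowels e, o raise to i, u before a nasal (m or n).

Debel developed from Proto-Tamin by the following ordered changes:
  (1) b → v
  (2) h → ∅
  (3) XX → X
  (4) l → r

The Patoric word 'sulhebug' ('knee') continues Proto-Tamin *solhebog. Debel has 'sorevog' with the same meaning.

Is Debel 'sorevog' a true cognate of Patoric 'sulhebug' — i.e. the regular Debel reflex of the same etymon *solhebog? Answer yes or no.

yes

Derive the expected Debel reflex of *solhebog:
Debel: start from *solhebog.
  rule 1 (unconditioned shift): solhebog → solhevog
  rule 2 (h-loss): solhevog → solevog
  rule 3: no change — solevog
  rule 4 (unconditioned shift): solevog → sorevog
  ⇒ Debel sorevog
Debel 'sorevog' matches the regular reflex exactly, so the pair is cognate.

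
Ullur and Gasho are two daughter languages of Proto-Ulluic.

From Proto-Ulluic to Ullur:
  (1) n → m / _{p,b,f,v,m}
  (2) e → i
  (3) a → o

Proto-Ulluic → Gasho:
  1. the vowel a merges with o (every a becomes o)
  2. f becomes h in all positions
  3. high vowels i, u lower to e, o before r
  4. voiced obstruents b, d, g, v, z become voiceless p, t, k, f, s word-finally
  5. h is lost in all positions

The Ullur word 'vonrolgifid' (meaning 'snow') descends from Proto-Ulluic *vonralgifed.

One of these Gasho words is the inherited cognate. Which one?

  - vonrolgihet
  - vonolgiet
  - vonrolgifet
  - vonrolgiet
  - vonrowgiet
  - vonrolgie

vonrolgiet

Gasho: *vonralgifed
  vonralgifed → vonrolgifed   [vowel merger]
  vonrolgifed → vonrolgihed   [unconditioned shift]
  vonrolgihed (rule 3 does not apply)
  vonrolgihed → vonrolgihet   [final devoicing]
  vonrolgihet → vonrolgiet   [h-loss]
  giving Gasho vonrolgiet.
Only 'vonrolgiet' matches the regular Gasho development of *vonralgifed.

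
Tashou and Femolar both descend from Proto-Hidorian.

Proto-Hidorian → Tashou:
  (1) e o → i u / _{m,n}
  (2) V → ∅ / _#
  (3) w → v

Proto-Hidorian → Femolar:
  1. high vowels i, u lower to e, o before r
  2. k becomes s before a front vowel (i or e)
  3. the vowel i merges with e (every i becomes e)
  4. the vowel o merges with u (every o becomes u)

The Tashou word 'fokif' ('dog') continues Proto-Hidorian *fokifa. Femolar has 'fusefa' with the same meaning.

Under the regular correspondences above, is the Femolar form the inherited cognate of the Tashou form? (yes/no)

yes

Derive the expected Femolar reflex of *fokifa:
Femolar: start from *fokifa.
  rule 1: no change — fokifa
  rule 2 (palatalisation): fokifa → fosifa
  rule 3 (vowel merger): fosifa → fosefa
  rule 4 (vowel merger): fosefa → fusefa
  ⇒ Femolar fusefa
Femolar 'fusefa' matches the regular reflex exactly, so the pair is cognate.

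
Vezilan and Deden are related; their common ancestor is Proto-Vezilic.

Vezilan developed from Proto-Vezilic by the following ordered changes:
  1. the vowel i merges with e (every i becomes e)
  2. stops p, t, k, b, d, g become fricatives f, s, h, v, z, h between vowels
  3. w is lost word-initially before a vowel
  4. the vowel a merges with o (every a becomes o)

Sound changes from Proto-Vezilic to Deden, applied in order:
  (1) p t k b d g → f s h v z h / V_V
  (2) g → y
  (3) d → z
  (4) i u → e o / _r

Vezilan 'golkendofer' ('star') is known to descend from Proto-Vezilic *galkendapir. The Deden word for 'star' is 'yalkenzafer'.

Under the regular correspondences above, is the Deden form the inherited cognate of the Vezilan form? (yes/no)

yes

Derive the expected Deden reflex of *galkendapir:
Deden: *galkendapir
  galkendapir → galkendafir   [intervocalic lenition]
  galkendafir → yalkendafir   [unconditioned shift]
  yalkendafir → yalkenzafir   [unconditioned shift]
  yalkenzafir → yalkenzafer   [pre-rhotic lowering]
  giving Deden yalkenzafer.
Deden 'yalkenzafer' matches the regular reflex exactly, so the pair is cognate.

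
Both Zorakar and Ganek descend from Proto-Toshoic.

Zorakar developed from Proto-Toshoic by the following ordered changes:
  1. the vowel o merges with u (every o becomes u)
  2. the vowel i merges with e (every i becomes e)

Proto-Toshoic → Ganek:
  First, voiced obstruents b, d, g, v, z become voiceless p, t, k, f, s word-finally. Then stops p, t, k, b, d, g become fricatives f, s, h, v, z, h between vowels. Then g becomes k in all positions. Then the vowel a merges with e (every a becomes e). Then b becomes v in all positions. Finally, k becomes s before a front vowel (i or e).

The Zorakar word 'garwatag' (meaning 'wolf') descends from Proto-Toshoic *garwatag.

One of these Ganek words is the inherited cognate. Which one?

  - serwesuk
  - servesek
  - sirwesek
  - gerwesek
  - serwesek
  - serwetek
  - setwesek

serwesek

Ganek: start from *garwatag.
  rule 1 (final devoicing): garwatag → garwatak
  rule 2 (intervocalic lenition): garwatak → garwasak
  rule 3 (unconditioned shift): garwasak → karwasak
  rule 4 (vowel merger): karwasak → kerwesek
  rule 5: no change — kerwesek
  rule 6 (palatalisation): kerwesek → serwesek
  ⇒ Ganek serwesek
Only 'serwesek' matches the regular Ganek development of *garwatag.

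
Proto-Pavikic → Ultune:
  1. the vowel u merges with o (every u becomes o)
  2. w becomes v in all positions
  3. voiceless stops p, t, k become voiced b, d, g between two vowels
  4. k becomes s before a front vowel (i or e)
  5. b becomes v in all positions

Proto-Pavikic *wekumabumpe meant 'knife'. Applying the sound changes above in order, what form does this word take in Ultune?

Ultune: start from *wekumabumpe.
  rule 1 (vowel merger): wekumabumpe → wekomabompe
  rule 2 (unconditioned shift): wekomabompe → vekomabompe
  rule 3 (intervocalic voicing): vekomabompe → vegomabompe
  rule 4: no change — vegomabompe
  rule 5 (unconditioned shift): vegomabompe → vegomavompe
  ⇒ Ultune vegomavompe

vegomavompe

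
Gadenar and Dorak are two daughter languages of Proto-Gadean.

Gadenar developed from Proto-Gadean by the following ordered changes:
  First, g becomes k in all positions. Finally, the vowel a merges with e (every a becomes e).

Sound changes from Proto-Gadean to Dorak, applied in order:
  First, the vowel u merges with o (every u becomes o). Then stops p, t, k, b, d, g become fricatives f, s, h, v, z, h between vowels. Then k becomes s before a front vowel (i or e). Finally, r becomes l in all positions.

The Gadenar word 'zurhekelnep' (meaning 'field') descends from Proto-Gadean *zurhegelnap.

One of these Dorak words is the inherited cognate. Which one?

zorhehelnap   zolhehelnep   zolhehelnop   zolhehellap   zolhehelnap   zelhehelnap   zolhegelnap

zolhehelnap

Dorak: *zurhegelnap
  zurhegelnap → zorhegelnap   [vowel merger]
  zorhegelnap → zorhehelnap   [intervocalic lenition]
  zorhehelnap (rule 3 does not apply)
  zorhehelnap → zolhehelnap   [unconditioned shift]
  giving Dorak zolhehelnap.
The other candidates each miss or misapply at least one Dorak change.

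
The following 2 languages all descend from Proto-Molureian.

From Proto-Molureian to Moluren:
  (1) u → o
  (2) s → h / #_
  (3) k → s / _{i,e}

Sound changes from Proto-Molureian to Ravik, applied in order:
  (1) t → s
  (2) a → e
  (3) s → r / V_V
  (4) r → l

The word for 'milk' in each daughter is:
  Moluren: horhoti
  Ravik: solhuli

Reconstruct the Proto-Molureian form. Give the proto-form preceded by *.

*sorhuti

Position 6: Moluren has t, Ravik has l. Moluren preserves t here (none of its changes turn any other segment into t), so the proto-segment is *t.
Position 5: Moluren has o, Ravik has u. Ravik preserves u here (none of its changes turn any other segment into u), so the proto-segment is *u.
This points to *sorhuti. Verify forward in each daughter:
Moluren: start from *sorhuti.
  rule 1 (vowel merger): sorhuti → sorhoti
  rule 2 (debuccalisation): sorhoti → horhoti
  rule 3: no change — horhoti
  ⇒ Moluren horhoti
Ravik: *sorhuti > sorhusi > sorhuri > solhuli  (by unconditioned shift, rhotacism, unconditioned shift)
*sorhuti is the unique common source.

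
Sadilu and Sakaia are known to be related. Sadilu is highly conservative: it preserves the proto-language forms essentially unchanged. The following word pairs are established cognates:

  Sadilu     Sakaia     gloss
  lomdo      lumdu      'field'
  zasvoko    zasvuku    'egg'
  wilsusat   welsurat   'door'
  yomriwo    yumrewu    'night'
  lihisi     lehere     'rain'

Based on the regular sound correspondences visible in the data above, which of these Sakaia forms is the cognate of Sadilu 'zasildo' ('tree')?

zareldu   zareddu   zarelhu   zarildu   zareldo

zareldu

lihisi ~ lehere — Sadilu s corresponds to Sakaia r between vowels (before a front vowel).
wilsusat ~ welsurat, yomriwo ~ yumrewu — Sadilu i corresponds to Sakaia e after a consonant, before a consonant other than r, m, n, p, b, f, v.
lomdo ~ lumdu, zasvoko ~ zasvuku — Sadilu o corresponds to Sakaia u word-finally.
Applying these to Sadilu 'zasildo':
  zasildo → zarildo   (s→r between vowels (before a front vowel))
  zarildo → zareldo   (i→e after a consonant, before a consonant other than r, m, n, p, b, f, v)
  zareldo → zareldu   (o→u word-finally)
So the Sakaia cognate is 'zareldu'.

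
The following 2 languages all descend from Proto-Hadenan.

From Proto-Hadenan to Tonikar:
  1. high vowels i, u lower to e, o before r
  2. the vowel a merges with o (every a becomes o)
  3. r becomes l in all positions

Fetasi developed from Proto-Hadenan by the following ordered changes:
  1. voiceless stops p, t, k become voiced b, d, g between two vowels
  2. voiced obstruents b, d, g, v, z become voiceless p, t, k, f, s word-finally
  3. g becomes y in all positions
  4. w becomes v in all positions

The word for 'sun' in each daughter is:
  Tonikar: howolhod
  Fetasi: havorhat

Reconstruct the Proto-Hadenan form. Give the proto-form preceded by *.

Position 5: Tonikar has l, Fetasi has r. Fetasi preserves r here (none of its changes turn any other segment into r), so the proto-segment is *r.
Position 8: Tonikar has d, Fetasi has t. Tonikar preserves d here (none of its changes turn any other segment into d), so the proto-segment is *d.
Continuing position by position gives *haworhad; check it forward:
Tonikar: start from *haworhad.
  rule 1: no change — haworhad
  rule 2 (vowel merger): haworhad → howorhod
  rule 3 (unconditioned shift): howorhod → howolhod
  ⇒ Tonikar howolhod
Fetasi: *haworhad
  haworhad (rule 1 does not apply)
  haworhad → haworhat   [final devoicing]
  haworhat (rule 3 does not apply)
  haworhat → havorhat   [unconditioned shift]
  giving Fetasi havorhat.
Only *haworhad yields all of Tonikar howolhod, Fetasi havorhat.

*haworhad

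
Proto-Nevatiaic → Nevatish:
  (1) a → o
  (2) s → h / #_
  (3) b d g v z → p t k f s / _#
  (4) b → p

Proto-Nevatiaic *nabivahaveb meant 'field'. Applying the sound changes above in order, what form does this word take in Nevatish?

Nevatish: start from *nabivahaveb.
  rule 1 (vowel merger): nabivahaveb → nobivohoveb
  rule 2: no change — nobivohoveb
  rule 3 (final devoicing): nobivohoveb → nobivohovep
  rule 4 (unconditioned shift): nobivohovep → nopivohovep
  ⇒ Nevatish nopivohovep

nopivohovep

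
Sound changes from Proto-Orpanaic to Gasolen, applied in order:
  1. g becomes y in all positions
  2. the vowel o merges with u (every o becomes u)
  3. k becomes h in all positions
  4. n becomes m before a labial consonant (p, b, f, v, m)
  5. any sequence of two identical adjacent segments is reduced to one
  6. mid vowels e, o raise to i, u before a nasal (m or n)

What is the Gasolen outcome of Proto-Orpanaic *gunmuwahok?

yumuwahuh

Gasolen: start from *gunmuwahok.
  rule 1 (unconditioned shift): gunmuwahok → yunmuwahok
  rule 2 (vowel merger): yunmuwahok → yunmuwahuk
  rule 3 (unconditioned shift): yunmuwahuk → yunmuwahuh
  rule 4 (nasal place assimilation): yunmuwahuh → yummuwahuh
  rule 5 (degemination): yummuwahuh → yumuwahuh
  rule 6: no change — yumuwahuh
  ⇒ Gasolen yumuwahuh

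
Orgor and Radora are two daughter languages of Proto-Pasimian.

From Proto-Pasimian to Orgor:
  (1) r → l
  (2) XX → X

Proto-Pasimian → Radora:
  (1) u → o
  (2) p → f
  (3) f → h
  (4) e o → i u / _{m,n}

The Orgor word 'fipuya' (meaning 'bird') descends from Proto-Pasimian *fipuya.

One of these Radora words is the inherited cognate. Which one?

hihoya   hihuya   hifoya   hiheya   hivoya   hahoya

hihoya

Radora: start from *fipuya.
  rule 1 (vowel merger): fipuya → fipoya
  rule 2 (unconditioned shift): fipoya → fifoya
  rule 3 (unconditioned shift): fifoya → hihoya
  rule 4: no change — hihoya
  ⇒ Radora hihoya
The other candidates each miss or misapply at least one Radora change.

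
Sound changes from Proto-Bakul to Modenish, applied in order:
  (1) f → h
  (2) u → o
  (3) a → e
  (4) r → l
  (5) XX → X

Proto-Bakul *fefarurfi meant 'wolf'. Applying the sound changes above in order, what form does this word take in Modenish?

Modenish: start from *fefarurfi.
  rule 1 (unconditioned shift): fefarurfi → heharurhi
  rule 2 (vowel merger): heharurhi → heharorhi
  rule 3 (vowel merger): heharorhi → heherorhi
  rule 4 (unconditioned shift): heherorhi → hehelolhi
  rule 5: no change — hehelolhi
  ⇒ Modenish hehelolhi

hehelolhi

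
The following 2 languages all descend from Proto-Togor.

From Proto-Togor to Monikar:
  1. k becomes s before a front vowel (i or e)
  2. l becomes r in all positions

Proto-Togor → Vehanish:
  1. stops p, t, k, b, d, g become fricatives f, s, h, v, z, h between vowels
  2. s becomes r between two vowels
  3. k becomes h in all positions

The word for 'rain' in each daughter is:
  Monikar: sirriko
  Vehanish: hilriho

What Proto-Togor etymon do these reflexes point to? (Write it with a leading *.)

*kilriko

Position 1: Monikar has s, Vehanish has h. Taking the neighbouring segments as reconstructed: Monikar s could go back to *k or *s; Vehanish h could go back to *k or *h — the one source consistent with every daughter is *k.
Position 3: Monikar has r, Vehanish has l. Vehanish preserves l here (none of its changes turn any other segment into l), so the proto-segment is *l.
Position 6: Monikar has k, Vehanish has h. Monikar preserves k here (none of its changes turn any other segment into k), so the proto-segment is *k.
This points to *kilriko. Verify forward in each daughter:
Monikar: *kilriko > silriko > sirriko  (by palatalisation, unconditioned shift)
Vehanish: start from *kilriko.
  rule 1 (intervocalic lenition): kilriko → kilriho
  rule 2: no change — kilriho
  rule 3 (unconditioned shift): kilriho → hilriho
  ⇒ Vehanish hilriho
*kilriko is the unique common source.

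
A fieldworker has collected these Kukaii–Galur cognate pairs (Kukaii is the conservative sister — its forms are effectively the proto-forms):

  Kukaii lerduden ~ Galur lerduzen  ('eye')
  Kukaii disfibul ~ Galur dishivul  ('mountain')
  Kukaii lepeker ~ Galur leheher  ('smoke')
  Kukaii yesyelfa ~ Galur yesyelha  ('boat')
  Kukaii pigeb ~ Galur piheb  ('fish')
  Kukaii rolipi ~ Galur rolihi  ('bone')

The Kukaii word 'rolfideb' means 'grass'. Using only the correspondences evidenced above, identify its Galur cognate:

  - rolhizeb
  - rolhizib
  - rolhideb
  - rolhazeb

rolhizeb

disfibul ~ dishivul — Kukaii f corresponds to Galur h after a consonant, before a front vowel.
lerduden ~ lerduzen — Kukaii d corresponds to Galur z between vowels (before a front vowel).
Applying these to Kukaii 'rolfideb':
  rolfideb → rolhideb   (f→h after a consonant, before a front vowel)
  rolhideb → rolhizeb   (d→z between vowels (before a front vowel))
So the Galur cognate is 'rolhizeb'.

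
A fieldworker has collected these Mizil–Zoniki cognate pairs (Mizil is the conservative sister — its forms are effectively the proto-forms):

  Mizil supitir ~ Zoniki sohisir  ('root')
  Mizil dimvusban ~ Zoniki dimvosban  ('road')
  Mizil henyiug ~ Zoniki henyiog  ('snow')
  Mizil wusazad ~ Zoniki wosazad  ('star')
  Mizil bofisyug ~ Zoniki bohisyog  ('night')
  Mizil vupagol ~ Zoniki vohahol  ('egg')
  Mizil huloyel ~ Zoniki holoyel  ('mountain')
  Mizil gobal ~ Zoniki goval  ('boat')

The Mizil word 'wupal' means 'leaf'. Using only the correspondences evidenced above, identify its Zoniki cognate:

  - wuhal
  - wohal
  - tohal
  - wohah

supitir ~ sohisir, vupagol ~ vohahol — Mizil u corresponds to Zoniki o after a consonant, before a labial obstruent.
vupagol ~ vohahol — Mizil p corresponds to Zoniki h between vowels (before a back vowel).
Applying these to Mizil 'wupal':
  wupal → wopal   (u→o after a consonant, before a labial obstruent)
  wopal → wohal   (p→h between vowels (before a back vowel))
So the Zoniki cognate is 'wohal'.

wohal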